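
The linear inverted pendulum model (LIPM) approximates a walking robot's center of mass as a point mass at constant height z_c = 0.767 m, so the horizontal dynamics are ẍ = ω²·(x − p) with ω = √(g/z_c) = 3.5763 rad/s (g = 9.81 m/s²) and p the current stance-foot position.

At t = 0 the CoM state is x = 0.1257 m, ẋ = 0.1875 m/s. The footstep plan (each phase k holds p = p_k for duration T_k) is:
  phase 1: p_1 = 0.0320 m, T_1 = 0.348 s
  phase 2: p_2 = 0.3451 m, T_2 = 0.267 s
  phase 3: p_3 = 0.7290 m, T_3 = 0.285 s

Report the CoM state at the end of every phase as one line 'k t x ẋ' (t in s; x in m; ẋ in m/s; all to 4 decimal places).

phase 1: p=0.0320, T=0.348, ωT=1.244552, cosh=1.879725, sinh=1.591655; start (x,ẋ)=(0.125700, 0.187500) → end (x,ẋ)=(0.291578, 0.885811)
phase 2: p=0.3451, T=0.267, ωT=0.954872, cosh=1.491600, sinh=1.106738; start (x,ẋ)=(0.291578, 0.885811) → end (x,ẋ)=(0.539394, 1.109435)
phase 3: p=0.7290, T=0.285, ωT=1.019245, cosh=1.565985, sinh=1.205118; start (x,ẋ)=(0.539394, 1.109435) → end (x,ẋ)=(0.805931, 0.920185)

1 0.3480 0.2916 0.8858
2 0.6150 0.5394 1.1094
3 0.9000 0.8059 0.9202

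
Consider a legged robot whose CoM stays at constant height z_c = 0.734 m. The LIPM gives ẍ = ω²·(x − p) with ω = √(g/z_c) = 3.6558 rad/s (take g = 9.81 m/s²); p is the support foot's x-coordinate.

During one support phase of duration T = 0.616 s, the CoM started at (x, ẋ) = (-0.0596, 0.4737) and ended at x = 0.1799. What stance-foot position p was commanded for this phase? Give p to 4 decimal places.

p = 0.0375

ωT = 3.6558·0.616 = 2.251973; cosh(ωT) = 4.805832, sinh(ωT) = 4.700640
x(T) = p + (x₀−p)·cosh(ωT) + (ẋ₀/ω)·sinh(ωT) ⇒ p·(1 − cosh) = x(T) − x₀·cosh − (ẋ₀/ω)·sinh
numerator   = 0.1799 − (-0.0596)·4.805832 − (0.4737/3.6558)·4.700640 = -0.142758
denominator = 1 − 4.805832 = -3.805832
p = -0.142758 / -3.805832 = 0.0375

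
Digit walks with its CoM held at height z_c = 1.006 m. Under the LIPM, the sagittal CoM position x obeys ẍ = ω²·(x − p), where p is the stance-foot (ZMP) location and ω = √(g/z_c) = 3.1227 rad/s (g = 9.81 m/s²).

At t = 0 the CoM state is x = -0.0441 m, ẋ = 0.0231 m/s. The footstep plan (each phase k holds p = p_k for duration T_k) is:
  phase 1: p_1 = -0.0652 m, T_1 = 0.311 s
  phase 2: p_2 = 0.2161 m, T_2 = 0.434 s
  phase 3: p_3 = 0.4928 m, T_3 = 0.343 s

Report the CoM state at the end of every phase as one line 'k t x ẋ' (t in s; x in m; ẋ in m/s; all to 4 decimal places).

phase 1: p=-0.0652, T=0.311, ωT=0.971160, cosh=1.509825, sinh=1.131181; start (x,ẋ)=(-0.044100, 0.023100) → end (x,ẋ)=(-0.024975, 0.109409)
phase 2: p=0.2161, T=0.434, ωT=1.355252, cosh=2.067810, sinh=1.809927; start (x,ẋ)=(-0.024975, 0.109409) → end (x,ẋ)=(-0.218983, -1.136284)
phase 3: p=0.4928, T=0.343, ωT=1.071086, cosh=1.630592, sinh=1.287956; start (x,ẋ)=(-0.218983, -1.136284) → end (x,ẋ)=(-1.136487, -4.715535)

1 0.3110 -0.0250 0.1094
2 0.7450 -0.2190 -1.1363
3 1.0880 -1.1365 -4.7155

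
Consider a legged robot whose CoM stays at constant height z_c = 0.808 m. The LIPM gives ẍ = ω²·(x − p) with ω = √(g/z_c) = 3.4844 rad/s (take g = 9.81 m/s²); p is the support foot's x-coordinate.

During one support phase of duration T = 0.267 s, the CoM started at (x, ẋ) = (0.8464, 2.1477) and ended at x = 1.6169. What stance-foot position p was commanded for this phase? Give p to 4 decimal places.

ωT = 3.4844·0.267 = 0.930335; cosh(ωT) = 1.464890, sinh(ωT) = 1.070468
x(T) = p + (x₀−p)·cosh(ωT) + (ẋ₀/ω)·sinh(ωT) ⇒ p·(1 − cosh) = x(T) − x₀·cosh − (ẋ₀/ω)·sinh
numerator   = 1.6169 − (0.8464)·1.464890 − (2.1477/3.4844)·1.070468 = -0.282793
denominator = 1 − 1.464890 = -0.464890
p = -0.282793 / -0.464890 = 0.6083

p = 0.6083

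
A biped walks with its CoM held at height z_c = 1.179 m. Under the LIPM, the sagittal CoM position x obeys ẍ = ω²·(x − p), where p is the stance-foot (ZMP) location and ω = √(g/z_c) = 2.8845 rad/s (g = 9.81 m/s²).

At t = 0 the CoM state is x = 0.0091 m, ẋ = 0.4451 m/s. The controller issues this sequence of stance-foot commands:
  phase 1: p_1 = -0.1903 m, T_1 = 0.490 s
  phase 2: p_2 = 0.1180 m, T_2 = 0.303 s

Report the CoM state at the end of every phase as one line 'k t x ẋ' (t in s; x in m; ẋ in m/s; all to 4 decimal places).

1 0.4900 0.5420 2.0808
2 0.7930 1.4284 4.1379

phase 1: p=-0.1903, T=0.490, ωT=1.413405, cosh=2.176620, sinh=1.933306; start (x,ẋ)=(0.009100, 0.445100) → end (x,ẋ)=(0.542042, 2.080792)
phase 2: p=0.1180, T=0.303, ωT=0.874004, cosh=1.406882, sinh=0.989604; start (x,ẋ)=(0.542042, 2.080792) → end (x,ẋ)=(1.428447, 4.137861)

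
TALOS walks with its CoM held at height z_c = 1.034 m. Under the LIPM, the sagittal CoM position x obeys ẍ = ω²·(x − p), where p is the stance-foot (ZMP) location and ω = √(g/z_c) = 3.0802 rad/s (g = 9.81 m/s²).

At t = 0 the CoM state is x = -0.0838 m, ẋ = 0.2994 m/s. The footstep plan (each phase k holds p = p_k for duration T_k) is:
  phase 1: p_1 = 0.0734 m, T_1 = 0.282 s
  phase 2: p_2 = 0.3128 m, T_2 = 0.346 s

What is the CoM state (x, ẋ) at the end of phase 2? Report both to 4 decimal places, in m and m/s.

x = -0.3019, ẋ = -1.5261

phase 1: p=0.0734, T=0.282, ωT=0.868616, cosh=1.401571, sinh=0.982039; start (x,ẋ)=(-0.083800, 0.299400) → end (x,ẋ)=(-0.051471, -0.055880)
phase 2: p=0.3128, T=0.346, ωT=1.065749, cosh=1.623741, sinh=1.279272; start (x,ẋ)=(-0.051471, -0.055880) → end (x,ẋ)=(-0.301891, -1.526115)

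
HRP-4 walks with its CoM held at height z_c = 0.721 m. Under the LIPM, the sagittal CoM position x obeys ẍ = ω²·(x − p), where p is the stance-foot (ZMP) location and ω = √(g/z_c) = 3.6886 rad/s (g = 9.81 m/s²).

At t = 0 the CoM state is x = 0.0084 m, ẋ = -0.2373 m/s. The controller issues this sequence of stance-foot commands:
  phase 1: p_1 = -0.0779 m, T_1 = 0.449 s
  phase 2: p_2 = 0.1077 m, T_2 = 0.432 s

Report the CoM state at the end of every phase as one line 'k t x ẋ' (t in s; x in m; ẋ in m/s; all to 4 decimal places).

1 0.4490 -0.0060 0.1592
2 0.8810 -0.0817 -0.5811

phase 1: p=-0.0779, T=0.449, ωT=1.656181, cosh=2.715066, sinh=2.524200; start (x,ẋ)=(0.008400, -0.237300) → end (x,ẋ)=(-0.005980, 0.159234)
phase 2: p=0.1077, T=0.432, ωT=1.593475, cosh=2.562019, sinh=2.358801; start (x,ẋ)=(-0.005980, 0.159234) → end (x,ẋ)=(-0.081723, -0.581133)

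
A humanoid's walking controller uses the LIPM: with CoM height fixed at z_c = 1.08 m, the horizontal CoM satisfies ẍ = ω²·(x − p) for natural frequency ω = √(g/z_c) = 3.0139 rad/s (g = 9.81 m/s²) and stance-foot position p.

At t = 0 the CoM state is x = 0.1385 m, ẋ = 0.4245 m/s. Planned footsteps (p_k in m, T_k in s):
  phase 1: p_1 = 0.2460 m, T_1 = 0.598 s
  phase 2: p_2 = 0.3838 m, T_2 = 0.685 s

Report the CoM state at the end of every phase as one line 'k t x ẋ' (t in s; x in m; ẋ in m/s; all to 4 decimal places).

phase 1: p=0.2460, T=0.598, ωT=1.802312, cosh=3.114284, sinh=2.949367; start (x,ẋ)=(0.138500, 0.424500) → end (x,ẋ)=(0.326625, 0.366436)
phase 2: p=0.3838, T=0.685, ωT=2.064522, cosh=4.004202, sinh=3.877323; start (x,ẋ)=(0.326625, 0.366436) → end (x,ẋ)=(0.626273, 0.799145)

1 0.5980 0.3266 0.3664
2 1.2830 0.6263 0.7991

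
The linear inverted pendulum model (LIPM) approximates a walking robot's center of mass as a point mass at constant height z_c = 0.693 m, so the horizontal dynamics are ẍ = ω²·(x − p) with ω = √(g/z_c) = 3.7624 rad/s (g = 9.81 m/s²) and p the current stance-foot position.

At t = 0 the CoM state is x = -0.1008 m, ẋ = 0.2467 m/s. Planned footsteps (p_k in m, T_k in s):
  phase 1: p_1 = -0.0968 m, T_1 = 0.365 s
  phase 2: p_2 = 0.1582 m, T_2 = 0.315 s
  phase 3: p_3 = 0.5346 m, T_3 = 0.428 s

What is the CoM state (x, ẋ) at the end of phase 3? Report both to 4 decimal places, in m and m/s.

phase 1: p=-0.0968, T=0.365, ωT=1.373276, cosh=2.100770, sinh=1.847494; start (x,ẋ)=(-0.100800, 0.246700) → end (x,ẋ)=(0.015937, 0.490456)
phase 2: p=0.1582, T=0.315, ωT=1.185156, cosh=1.788448, sinh=1.482749; start (x,ẋ)=(0.015937, 0.490456) → end (x,ẋ)=(0.097057, 0.083512)
phase 3: p=0.5346, T=0.428, ωT=1.610307, cosh=2.602087, sinh=2.402261; start (x,ẋ)=(0.097057, 0.083512) → end (x,ẋ)=(-0.550604, -3.737327)

x = -0.5506, ẋ = -3.7373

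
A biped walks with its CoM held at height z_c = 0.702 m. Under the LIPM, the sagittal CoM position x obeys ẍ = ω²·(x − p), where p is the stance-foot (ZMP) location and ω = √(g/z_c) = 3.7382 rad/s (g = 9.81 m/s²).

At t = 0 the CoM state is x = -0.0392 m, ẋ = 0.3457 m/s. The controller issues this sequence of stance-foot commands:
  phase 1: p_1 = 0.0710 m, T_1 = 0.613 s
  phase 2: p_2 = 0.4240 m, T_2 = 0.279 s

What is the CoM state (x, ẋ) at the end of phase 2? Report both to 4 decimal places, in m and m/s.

phase 1: p=0.0710, T=0.613, ωT=2.291517, cosh=4.995519, sinh=4.894406; start (x,ẋ)=(-0.039200, 0.345700) → end (x,ẋ)=(-0.026883, -0.289298)
phase 2: p=0.4240, T=0.279, ωT=1.042958, cosh=1.595004, sinh=1.242593; start (x,ẋ)=(-0.026883, -0.289298) → end (x,ẋ)=(-0.391324, -2.555811)

x = -0.3913, ẋ = -2.5558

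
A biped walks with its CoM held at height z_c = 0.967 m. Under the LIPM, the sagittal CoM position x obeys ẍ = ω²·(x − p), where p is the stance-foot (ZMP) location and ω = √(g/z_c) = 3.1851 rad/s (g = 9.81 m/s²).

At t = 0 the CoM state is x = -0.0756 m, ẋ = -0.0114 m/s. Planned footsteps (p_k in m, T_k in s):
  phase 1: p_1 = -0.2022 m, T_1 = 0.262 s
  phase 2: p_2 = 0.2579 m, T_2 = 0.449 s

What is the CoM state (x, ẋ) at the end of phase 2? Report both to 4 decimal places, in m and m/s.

x = -0.1596, ẋ = -1.0223

phase 1: p=-0.2022, T=0.262, ωT=0.834496, cosh=1.368873, sinh=0.934780; start (x,ẋ)=(-0.075600, -0.011400) → end (x,ẋ)=(-0.032246, 0.361330)
phase 2: p=0.2579, T=0.449, ωT=1.430110, cosh=2.209221, sinh=1.969938; start (x,ẋ)=(-0.032246, 0.361330) → end (x,ẋ)=(-0.159620, -1.022252)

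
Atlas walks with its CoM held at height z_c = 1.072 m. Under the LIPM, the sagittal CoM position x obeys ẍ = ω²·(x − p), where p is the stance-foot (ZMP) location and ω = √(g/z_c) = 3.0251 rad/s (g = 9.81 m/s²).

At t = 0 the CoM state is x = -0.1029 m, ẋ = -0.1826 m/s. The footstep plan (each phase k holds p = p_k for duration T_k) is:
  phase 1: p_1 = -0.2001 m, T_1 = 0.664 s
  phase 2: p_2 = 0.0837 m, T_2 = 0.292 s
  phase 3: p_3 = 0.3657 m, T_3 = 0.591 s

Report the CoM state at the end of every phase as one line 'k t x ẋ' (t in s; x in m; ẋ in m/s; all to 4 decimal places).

phase 1: p=-0.2001, T=0.664, ωT=2.008666, cosh=3.793769, sinh=3.659602; start (x,ẋ)=(-0.102900, -0.182600) → end (x,ẋ)=(-0.052245, 0.383326)
phase 2: p=0.0837, T=0.292, ωT=0.883329, cosh=1.416172, sinh=1.002768; start (x,ẋ)=(-0.052245, 0.383326) → end (x,ẋ)=(0.018244, 0.130470)
phase 3: p=0.3657, T=0.591, ωT=1.787834, cosh=3.071908, sinh=2.904586; start (x,ẋ)=(0.018244, 0.130470) → end (x,ẋ)=(-0.576381, -2.652188)

1 0.6640 -0.0522 0.3833
2 0.9560 0.0182 0.1305
3 1.5470 -0.5764 -2.6522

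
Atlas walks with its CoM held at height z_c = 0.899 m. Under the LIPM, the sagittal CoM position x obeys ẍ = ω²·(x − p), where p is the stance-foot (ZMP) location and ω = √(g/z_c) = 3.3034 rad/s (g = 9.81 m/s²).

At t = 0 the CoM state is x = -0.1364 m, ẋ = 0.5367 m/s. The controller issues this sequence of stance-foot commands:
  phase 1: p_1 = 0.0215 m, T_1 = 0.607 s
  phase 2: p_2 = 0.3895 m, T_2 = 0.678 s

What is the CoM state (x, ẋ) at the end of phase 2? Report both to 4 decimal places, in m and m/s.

phase 1: p=0.0215, T=0.607, ωT=2.005164, cosh=3.780974, sinh=3.646336; start (x,ẋ)=(-0.136400, 0.536700) → end (x,ẋ)=(0.016901, 0.127295)
phase 2: p=0.3895, T=0.678, ωT=2.239705, cosh=4.748526, sinh=4.642036; start (x,ẋ)=(0.016901, 0.127295) → end (x,ẋ)=(-1.200919, -5.109162)

x = -1.2009, ẋ = -5.1092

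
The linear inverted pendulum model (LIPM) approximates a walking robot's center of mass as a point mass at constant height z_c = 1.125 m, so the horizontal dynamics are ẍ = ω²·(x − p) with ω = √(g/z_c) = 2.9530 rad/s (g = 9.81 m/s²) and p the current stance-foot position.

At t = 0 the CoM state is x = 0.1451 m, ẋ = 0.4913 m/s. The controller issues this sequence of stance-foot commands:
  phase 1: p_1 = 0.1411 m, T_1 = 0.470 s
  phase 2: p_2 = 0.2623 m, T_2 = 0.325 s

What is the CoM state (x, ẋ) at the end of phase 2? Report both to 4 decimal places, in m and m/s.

x = 0.9642, ẋ = 2.2557

phase 1: p=0.1411, T=0.470, ωT=1.387910, cosh=2.128032, sinh=1.878436; start (x,ẋ)=(0.145100, 0.491300) → end (x,ẋ)=(0.462133, 1.067690)
phase 2: p=0.2623, T=0.325, ωT=0.959725, cosh=1.496988, sinh=1.113990; start (x,ẋ)=(0.462133, 1.067690) → end (x,ẋ)=(0.964224, 2.255694)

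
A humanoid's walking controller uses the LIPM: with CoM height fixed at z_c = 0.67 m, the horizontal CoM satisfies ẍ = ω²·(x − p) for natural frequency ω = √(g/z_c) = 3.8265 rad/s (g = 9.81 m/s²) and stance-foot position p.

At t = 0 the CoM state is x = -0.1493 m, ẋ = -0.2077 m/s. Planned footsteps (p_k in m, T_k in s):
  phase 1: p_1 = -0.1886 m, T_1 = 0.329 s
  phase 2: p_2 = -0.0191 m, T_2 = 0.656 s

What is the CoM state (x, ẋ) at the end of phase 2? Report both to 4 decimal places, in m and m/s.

x = -1.3926, ẋ = -5.2111

phase 1: p=-0.1886, T=0.329, ωT=1.258919, cosh=1.902786, sinh=1.618825; start (x,ẋ)=(-0.149300, -0.207700) → end (x,ẋ)=(-0.201689, -0.151767)
phase 2: p=-0.0191, T=0.656, ωT=2.510184, cosh=6.194224, sinh=6.112971; start (x,ẋ)=(-0.201689, -0.151767) → end (x,ẋ)=(-1.392553, -5.211079)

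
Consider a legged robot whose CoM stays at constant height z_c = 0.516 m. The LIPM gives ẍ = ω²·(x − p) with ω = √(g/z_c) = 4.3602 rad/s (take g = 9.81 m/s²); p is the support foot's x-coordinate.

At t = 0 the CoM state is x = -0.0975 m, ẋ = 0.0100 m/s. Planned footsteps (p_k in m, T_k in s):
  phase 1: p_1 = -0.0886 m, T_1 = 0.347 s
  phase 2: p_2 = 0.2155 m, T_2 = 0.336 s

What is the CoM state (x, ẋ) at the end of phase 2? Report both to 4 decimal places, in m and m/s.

phase 1: p=-0.0886, T=0.347, ωT=1.512989, cosh=2.380267, sinh=2.160016; start (x,ẋ)=(-0.097500, 0.010000) → end (x,ẋ)=(-0.104830, -0.060018)
phase 2: p=0.2155, T=0.336, ωT=1.465027, cosh=2.279366, sinh=2.048295; start (x,ẋ)=(-0.104830, -0.060018) → end (x,ẋ)=(-0.542845, -2.997667)

x = -0.5428, ẋ = -2.9977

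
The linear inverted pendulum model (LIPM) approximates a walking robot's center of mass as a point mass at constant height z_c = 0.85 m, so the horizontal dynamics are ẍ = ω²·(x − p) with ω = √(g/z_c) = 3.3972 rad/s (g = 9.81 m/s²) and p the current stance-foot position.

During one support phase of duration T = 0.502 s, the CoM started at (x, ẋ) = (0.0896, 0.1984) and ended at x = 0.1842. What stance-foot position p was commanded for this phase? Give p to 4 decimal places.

ωT = 3.3972·0.502 = 1.705394; cosh(ωT) = 2.842628, sinh(ωT) = 2.660928
x(T) = p + (x₀−p)·cosh(ωT) + (ẋ₀/ω)·sinh(ωT) ⇒ p·(1 − cosh) = x(T) − x₀·cosh − (ẋ₀/ω)·sinh
numerator   = 0.1842 − (0.0896)·2.842628 − (0.1984/3.3972)·2.660928 = -0.225900
denominator = 1 − 2.842628 = -1.842628
p = -0.225900 / -1.842628 = 0.1226

p = 0.1226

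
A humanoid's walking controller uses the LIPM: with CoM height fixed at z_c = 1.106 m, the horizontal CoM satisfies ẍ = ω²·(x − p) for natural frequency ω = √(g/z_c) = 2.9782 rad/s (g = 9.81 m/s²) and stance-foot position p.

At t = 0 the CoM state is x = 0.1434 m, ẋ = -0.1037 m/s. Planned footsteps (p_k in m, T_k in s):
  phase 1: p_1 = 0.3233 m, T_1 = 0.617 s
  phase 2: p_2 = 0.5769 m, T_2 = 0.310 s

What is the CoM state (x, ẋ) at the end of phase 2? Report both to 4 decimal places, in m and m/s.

x = -1.4949, ẋ = -5.8428

phase 1: p=0.3233, T=0.617, ωT=1.837549, cosh=3.220167, sinh=3.060960; start (x,ẋ)=(0.143400, -0.103700) → end (x,ẋ)=(-0.362590, -1.973927)
phase 2: p=0.5769, T=0.310, ωT=0.923242, cosh=1.457334, sinh=1.060105; start (x,ẋ)=(-0.362590, -1.973927) → end (x,ẋ)=(-1.494879, -5.842831)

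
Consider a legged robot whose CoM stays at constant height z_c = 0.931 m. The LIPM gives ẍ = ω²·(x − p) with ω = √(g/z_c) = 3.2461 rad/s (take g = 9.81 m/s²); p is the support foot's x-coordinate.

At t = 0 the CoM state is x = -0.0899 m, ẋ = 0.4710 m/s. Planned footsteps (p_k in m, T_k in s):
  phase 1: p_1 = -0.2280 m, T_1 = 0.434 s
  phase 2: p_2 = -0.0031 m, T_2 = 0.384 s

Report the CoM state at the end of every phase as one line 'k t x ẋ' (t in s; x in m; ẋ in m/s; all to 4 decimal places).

phase 1: p=-0.2280, T=0.434, ωT=1.408807, cosh=2.167754, sinh=1.923319; start (x,ẋ)=(-0.089900, 0.471000) → end (x,ẋ)=(0.350435, 1.883210)
phase 2: p=-0.0031, T=0.384, ωT=1.246502, cosh=1.882833, sinh=1.595324; start (x,ẋ)=(0.350435, 1.883210) → end (x,ẋ)=(1.588067, 5.376579)

1 0.4340 0.3504 1.8832
2 0.8180 1.5881 5.3766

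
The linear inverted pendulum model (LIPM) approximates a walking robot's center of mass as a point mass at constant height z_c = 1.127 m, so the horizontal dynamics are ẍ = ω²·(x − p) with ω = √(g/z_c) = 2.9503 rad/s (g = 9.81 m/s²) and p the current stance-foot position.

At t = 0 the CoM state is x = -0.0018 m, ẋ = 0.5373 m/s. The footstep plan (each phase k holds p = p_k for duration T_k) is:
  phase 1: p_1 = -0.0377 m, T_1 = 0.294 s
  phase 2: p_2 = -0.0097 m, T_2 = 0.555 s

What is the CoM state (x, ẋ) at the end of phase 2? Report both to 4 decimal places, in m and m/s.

x = 1.2440, ẋ = 3.7501

phase 1: p=-0.0377, T=0.294, ωT=0.867388, cosh=1.400366, sinh=0.980319; start (x,ẋ)=(-0.001800, 0.537300) → end (x,ẋ)=(0.191106, 0.856248)
phase 2: p=-0.0097, T=0.555, ωT=1.637417, cosh=2.668175, sinh=2.473693; start (x,ẋ)=(0.191106, 0.856248) → end (x,ẋ)=(1.244011, 3.750129)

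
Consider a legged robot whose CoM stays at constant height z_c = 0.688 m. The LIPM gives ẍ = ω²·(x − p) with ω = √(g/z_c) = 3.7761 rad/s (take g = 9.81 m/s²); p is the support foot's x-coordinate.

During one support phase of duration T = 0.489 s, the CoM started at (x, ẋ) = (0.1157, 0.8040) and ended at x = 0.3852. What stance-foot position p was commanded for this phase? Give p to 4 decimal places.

ωT = 3.7761·0.489 = 1.846513; cosh(ωT) = 3.247734, sinh(ωT) = 3.089947
x(T) = p + (x₀−p)·cosh(ωT) + (ẋ₀/ω)·sinh(ωT) ⇒ p·(1 − cosh) = x(T) − x₀·cosh − (ẋ₀/ω)·sinh
numerator   = 0.3852 − (0.1157)·3.247734 − (0.8040/3.7761)·3.089947 = -0.648468
denominator = 1 − 3.247734 = -2.247734
p = -0.648468 / -2.247734 = 0.2885

p = 0.2885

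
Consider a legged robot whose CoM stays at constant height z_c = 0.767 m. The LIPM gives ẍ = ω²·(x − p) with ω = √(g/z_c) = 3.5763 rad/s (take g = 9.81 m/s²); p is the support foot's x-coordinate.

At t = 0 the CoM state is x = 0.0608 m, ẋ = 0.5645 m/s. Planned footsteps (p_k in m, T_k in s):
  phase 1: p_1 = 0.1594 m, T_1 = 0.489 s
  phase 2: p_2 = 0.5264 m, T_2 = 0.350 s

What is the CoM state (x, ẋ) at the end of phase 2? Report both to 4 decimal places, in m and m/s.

x = 0.4213, ẋ = 0.0450

phase 1: p=0.1594, T=0.489, ωT=1.748811, cosh=2.960872, sinh=2.786891; start (x,ẋ)=(0.060800, 0.564500) → end (x,ẋ)=(0.307354, 0.688690)
phase 2: p=0.5264, T=0.350, ωT=1.251705, cosh=1.891158, sinh=1.605141; start (x,ẋ)=(0.307354, 0.688690) → end (x,ẋ)=(0.421252, 0.044995)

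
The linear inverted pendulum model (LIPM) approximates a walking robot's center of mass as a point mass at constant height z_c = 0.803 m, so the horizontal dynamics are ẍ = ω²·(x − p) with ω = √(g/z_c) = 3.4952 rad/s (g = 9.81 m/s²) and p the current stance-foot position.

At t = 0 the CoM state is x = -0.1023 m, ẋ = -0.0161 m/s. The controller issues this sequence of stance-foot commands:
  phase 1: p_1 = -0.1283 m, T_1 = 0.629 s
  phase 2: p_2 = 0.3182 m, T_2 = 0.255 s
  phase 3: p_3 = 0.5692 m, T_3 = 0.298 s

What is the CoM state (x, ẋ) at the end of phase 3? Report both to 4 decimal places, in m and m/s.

x = -0.7393, ẋ = -4.0396

phase 1: p=-0.1283, T=0.629, ωT=2.198481, cosh=4.561142, sinh=4.450171; start (x,ẋ)=(-0.102300, -0.016100) → end (x,ẋ)=(-0.030209, 0.330976)
phase 2: p=0.3182, T=0.255, ωT=0.891276, cosh=1.424185, sinh=1.014053; start (x,ẋ)=(-0.030209, 0.330976) → end (x,ẋ)=(-0.081974, -0.763503)
phase 3: p=0.5692, T=0.298, ωT=1.041570, cosh=1.593281, sinh=1.240380; start (x,ẋ)=(-0.081974, -0.763503) → end (x,ẋ)=(-0.739256, -4.039560)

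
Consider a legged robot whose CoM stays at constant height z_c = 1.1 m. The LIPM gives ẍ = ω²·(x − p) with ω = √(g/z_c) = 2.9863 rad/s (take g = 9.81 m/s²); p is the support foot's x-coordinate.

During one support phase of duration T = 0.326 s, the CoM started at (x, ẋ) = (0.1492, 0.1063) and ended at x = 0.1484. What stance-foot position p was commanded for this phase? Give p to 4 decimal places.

ωT = 2.9863·0.326 = 0.973534; cosh(ωT) = 1.512514, sinh(ωT) = 1.134769
x(T) = p + (x₀−p)·cosh(ωT) + (ẋ₀/ω)·sinh(ωT) ⇒ p·(1 − cosh) = x(T) − x₀·cosh − (ẋ₀/ω)·sinh
numerator   = 0.1484 − (0.1492)·1.512514 − (0.1063/2.9863)·1.134769 = -0.117660
denominator = 1 − 1.512514 = -0.512514
p = -0.117660 / -0.512514 = 0.2296

p = 0.2296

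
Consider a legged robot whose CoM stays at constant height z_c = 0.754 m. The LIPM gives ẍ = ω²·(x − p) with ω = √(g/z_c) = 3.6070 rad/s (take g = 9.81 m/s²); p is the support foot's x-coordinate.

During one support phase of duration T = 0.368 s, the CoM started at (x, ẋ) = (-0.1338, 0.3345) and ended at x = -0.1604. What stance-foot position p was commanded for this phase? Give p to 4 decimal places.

ωT = 3.6070·0.368 = 1.327376; cosh(ωT) = 2.018154, sinh(ωT) = 1.752981
x(T) = p + (x₀−p)·cosh(ωT) + (ẋ₀/ω)·sinh(ωT) ⇒ p·(1 − cosh) = x(T) − x₀·cosh − (ẋ₀/ω)·sinh
numerator   = -0.1604 − (-0.1338)·2.018154 − (0.3345/3.6070)·1.752981 = -0.052936
denominator = 1 − 2.018154 = -1.018154
p = -0.052936 / -1.018154 = 0.0520

p = 0.0520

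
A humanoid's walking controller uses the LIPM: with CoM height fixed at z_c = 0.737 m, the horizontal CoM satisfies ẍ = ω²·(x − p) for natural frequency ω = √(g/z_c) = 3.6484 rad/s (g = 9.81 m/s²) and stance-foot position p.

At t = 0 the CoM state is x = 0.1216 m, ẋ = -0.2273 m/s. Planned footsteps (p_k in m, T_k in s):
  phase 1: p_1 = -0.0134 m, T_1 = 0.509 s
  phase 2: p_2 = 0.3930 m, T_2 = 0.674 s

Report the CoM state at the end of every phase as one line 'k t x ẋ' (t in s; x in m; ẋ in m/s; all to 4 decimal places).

phase 1: p=-0.0134, T=0.509, ωT=1.857036, cosh=3.280429, sinh=3.124294; start (x,ẋ)=(0.121600, -0.227300) → end (x,ẋ)=(0.234810, 0.793180)
phase 2: p=0.3930, T=0.674, ωT=2.459022, cosh=5.889442, sinh=5.803923; start (x,ẋ)=(0.234810, 0.793180) → end (x,ẋ)=(0.723152, 1.321713)

1 0.5090 0.2348 0.7932
2 1.1830 0.7232 1.3217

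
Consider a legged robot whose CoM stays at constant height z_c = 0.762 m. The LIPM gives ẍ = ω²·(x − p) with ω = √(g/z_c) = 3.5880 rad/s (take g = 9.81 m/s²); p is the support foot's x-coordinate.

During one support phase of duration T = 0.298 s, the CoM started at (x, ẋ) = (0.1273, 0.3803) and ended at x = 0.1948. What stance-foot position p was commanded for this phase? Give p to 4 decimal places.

p = 0.2366

ωT = 3.5880·0.298 = 1.069224; cosh(ωT) = 1.628196, sinh(ωT) = 1.284922
x(T) = p + (x₀−p)·cosh(ωT) + (ẋ₀/ω)·sinh(ωT) ⇒ p·(1 − cosh) = x(T) − x₀·cosh − (ẋ₀/ω)·sinh
numerator   = 0.1948 − (0.1273)·1.628196 − (0.3803/3.5880)·1.284922 = -0.148661
denominator = 1 − 1.628196 = -0.628196
p = -0.148661 / -0.628196 = 0.2366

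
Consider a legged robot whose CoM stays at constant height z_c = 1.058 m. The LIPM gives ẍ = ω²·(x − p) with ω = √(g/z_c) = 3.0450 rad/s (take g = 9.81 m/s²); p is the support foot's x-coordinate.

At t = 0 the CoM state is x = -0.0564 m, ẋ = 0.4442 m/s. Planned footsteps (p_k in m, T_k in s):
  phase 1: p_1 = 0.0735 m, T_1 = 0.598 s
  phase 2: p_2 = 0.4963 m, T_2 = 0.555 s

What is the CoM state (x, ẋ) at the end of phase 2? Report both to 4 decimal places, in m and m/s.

phase 1: p=0.0735, T=0.598, ωT=1.820910, cosh=3.169678, sinh=3.007800; start (x,ẋ)=(-0.056400, 0.444200) → end (x,ẋ)=(0.100532, 0.218249)
phase 2: p=0.4963, T=0.555, ωT=1.689975, cosh=2.801935, sinh=2.617411; start (x,ẋ)=(0.100532, 0.218249) → end (x,ẋ)=(-0.425014, -2.542756)

x = -0.4250, ẋ = -2.5428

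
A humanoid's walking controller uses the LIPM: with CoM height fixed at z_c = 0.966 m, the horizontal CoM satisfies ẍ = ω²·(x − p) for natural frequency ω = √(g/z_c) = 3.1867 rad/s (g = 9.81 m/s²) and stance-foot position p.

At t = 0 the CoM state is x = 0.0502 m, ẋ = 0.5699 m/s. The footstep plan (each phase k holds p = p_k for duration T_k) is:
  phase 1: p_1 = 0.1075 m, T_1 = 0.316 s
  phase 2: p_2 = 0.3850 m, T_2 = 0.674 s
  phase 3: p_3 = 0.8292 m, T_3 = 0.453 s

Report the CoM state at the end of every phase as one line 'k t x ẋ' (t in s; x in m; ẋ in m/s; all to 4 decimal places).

1 0.3160 0.2307 0.6675
2 0.9900 0.6002 0.8210
3 1.4430 0.8323 0.3760

phase 1: p=0.1075, T=0.316, ωT=1.006997, cosh=1.551342, sinh=1.186027; start (x,ẋ)=(0.050200, 0.569900) → end (x,ẋ)=(0.230714, 0.667543)
phase 2: p=0.3850, T=0.674, ωT=2.147836, cosh=4.341518, sinh=4.224781; start (x,ẋ)=(0.230714, 0.667543) → end (x,ẋ)=(0.600162, 0.820979)
phase 3: p=0.8292, T=0.453, ωT=1.443575, cosh=2.235947, sinh=1.999865; start (x,ẋ)=(0.600162, 0.820979) → end (x,ẋ)=(0.832302, 0.376014)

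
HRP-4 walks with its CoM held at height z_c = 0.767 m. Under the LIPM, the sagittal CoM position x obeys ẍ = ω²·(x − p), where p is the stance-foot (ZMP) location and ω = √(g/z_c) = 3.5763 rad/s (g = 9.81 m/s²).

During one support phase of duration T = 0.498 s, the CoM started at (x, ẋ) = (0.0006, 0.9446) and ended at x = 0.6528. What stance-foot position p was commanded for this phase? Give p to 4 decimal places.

p = 0.0539

ωT = 3.5763·0.498 = 1.780997; cosh(ωT) = 3.052122, sinh(ωT) = 2.883652
x(T) = p + (x₀−p)·cosh(ωT) + (ẋ₀/ω)·sinh(ωT) ⇒ p·(1 − cosh) = x(T) − x₀·cosh − (ẋ₀/ω)·sinh
numerator   = 0.6528 − (0.0006)·3.052122 − (0.9446/3.5763)·2.883652 = -0.110684
denominator = 1 − 3.052122 = -2.052122
p = -0.110684 / -2.052122 = 0.0539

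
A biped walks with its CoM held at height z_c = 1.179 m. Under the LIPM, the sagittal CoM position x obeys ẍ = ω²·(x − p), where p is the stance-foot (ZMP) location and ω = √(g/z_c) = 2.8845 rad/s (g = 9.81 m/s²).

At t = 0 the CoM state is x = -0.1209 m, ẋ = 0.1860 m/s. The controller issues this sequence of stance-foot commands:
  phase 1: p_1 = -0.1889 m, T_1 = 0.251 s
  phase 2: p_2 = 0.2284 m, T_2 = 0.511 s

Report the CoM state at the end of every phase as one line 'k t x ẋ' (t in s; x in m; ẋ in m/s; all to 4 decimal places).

1 0.2510 -0.0514 0.3917
2 0.7620 -0.1336 -0.7698

phase 1: p=-0.1889, T=0.251, ωT=0.724009, cosh=1.273746, sinh=0.788941; start (x,ẋ)=(-0.120900, 0.186000) → end (x,ẋ)=(-0.051412, 0.391664)
phase 2: p=0.2284, T=0.511, ωT=1.473979, cosh=2.297795, sinh=2.068783; start (x,ẋ)=(-0.051412, 0.391664) → end (x,ẋ)=(-0.133647, -0.769789)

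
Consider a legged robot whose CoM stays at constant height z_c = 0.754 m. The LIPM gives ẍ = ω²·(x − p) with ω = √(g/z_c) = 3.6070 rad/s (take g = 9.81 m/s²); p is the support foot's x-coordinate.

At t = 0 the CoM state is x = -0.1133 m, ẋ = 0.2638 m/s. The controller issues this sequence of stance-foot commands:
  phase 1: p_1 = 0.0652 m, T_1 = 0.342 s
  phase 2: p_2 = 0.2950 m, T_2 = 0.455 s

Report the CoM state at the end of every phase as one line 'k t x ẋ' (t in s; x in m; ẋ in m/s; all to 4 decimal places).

phase 1: p=0.0652, T=0.342, ωT=1.233594, cosh=1.862396, sinh=1.571152; start (x,ẋ)=(-0.113300, 0.263800) → end (x,ẋ)=(-0.152331, -0.520285)
phase 2: p=0.2950, T=0.455, ωT=1.641185, cosh=2.677516, sinh=2.483766; start (x,ẋ)=(-0.152331, -0.520285) → end (x,ẋ)=(-1.261001, -5.400681)

1 0.3420 -0.1523 -0.5203
2 0.7970 -1.2610 -5.4007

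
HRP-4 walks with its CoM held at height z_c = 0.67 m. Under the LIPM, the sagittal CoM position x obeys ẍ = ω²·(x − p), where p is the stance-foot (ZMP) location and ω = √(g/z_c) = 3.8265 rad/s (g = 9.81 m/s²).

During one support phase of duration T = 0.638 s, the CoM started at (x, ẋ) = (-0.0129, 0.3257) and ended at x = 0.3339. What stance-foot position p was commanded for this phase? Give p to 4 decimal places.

p = 0.0160

ωT = 3.8265·0.638 = 2.441307; cosh(ωT) = 5.787546, sinh(ωT) = 5.700499
x(T) = p + (x₀−p)·cosh(ωT) + (ẋ₀/ω)·sinh(ωT) ⇒ p·(1 − cosh) = x(T) − x₀·cosh − (ẋ₀/ω)·sinh
numerator   = 0.3339 − (-0.0129)·5.787546 − (0.3257/3.8265)·5.700499 = -0.076650
denominator = 1 − 5.787546 = -4.787546
p = -0.076650 / -4.787546 = 0.0160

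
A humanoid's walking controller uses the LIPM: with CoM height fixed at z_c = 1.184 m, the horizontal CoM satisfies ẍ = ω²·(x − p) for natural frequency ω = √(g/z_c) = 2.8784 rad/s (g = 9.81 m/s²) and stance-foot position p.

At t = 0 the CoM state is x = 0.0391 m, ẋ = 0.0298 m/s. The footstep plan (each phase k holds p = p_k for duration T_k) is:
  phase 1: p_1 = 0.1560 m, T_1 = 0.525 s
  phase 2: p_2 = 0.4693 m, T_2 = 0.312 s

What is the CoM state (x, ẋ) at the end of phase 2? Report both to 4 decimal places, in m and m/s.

x = -0.5775, ẋ = -2.6127

phase 1: p=0.1560, T=0.525, ωT=1.511160, cosh=2.376319, sinh=2.155665; start (x,ẋ)=(0.039100, 0.029800) → end (x,ẋ)=(-0.099474, -0.654535)
phase 2: p=0.4693, T=0.312, ωT=0.898061, cosh=1.431098, sinh=1.023740; start (x,ẋ)=(-0.099474, -0.654535) → end (x,ẋ)=(-0.577465, -2.612729)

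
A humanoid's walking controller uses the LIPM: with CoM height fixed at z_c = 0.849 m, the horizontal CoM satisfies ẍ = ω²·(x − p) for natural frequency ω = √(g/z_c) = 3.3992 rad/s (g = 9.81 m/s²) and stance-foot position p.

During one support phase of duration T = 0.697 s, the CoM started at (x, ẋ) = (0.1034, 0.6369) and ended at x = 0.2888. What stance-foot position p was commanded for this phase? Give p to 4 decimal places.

p = 0.2872

ωT = 3.3992·0.697 = 2.369242; cosh(ωT) = 5.391421, sinh(ωT) = 5.297870
x(T) = p + (x₀−p)·cosh(ωT) + (ẋ₀/ω)·sinh(ωT) ⇒ p·(1 − cosh) = x(T) − x₀·cosh − (ẋ₀/ω)·sinh
numerator   = 0.2888 − (0.1034)·5.391421 − (0.6369/3.3992)·5.297870 = -1.261322
denominator = 1 − 5.391421 = -4.391421
p = -1.261322 / -4.391421 = 0.2872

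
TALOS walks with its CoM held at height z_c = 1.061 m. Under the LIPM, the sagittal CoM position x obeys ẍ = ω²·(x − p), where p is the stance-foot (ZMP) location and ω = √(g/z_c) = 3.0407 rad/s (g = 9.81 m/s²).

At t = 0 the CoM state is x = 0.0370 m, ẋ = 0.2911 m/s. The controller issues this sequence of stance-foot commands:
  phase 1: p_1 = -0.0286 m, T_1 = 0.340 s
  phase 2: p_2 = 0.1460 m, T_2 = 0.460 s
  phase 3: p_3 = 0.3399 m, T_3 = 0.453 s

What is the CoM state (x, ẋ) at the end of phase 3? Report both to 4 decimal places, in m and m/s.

phase 1: p=-0.0286, T=0.340, ωT=1.033838, cosh=1.583738, sinh=1.228099; start (x,ẋ)=(0.037000, 0.291100) → end (x,ẋ)=(0.192865, 0.705995)
phase 2: p=0.1460, T=0.460, ωT=1.398722, cosh=2.148467, sinh=1.901554; start (x,ẋ)=(0.192865, 0.705995) → end (x,ẋ)=(0.688193, 1.787781)
phase 3: p=0.3399, T=0.453, ωT=1.377437, cosh=2.108476, sinh=1.856252; start (x,ẋ)=(0.688193, 1.787781) → end (x,ẋ)=(2.165652, 5.735366)

x = 2.1657, ẋ = 5.7354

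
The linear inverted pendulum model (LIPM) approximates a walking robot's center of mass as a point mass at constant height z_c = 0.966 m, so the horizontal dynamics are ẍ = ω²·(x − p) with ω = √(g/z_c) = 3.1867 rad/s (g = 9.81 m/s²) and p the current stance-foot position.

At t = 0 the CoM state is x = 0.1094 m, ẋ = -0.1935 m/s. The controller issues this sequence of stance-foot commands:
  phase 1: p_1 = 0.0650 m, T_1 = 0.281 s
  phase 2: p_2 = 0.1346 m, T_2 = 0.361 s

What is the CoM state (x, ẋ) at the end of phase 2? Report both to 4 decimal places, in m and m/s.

phase 1: p=0.0650, T=0.281, ωT=0.895463, cosh=1.428444, sinh=1.020025; start (x,ẋ)=(0.109400, -0.193500) → end (x,ẋ)=(0.066486, -0.132081)
phase 2: p=0.1346, T=0.361, ωT=1.150399, cosh=1.737981, sinh=1.421471; start (x,ẋ)=(0.066486, -0.132081) → end (x,ẋ)=(-0.042698, -0.538098)

x = -0.0427, ẋ = -0.5381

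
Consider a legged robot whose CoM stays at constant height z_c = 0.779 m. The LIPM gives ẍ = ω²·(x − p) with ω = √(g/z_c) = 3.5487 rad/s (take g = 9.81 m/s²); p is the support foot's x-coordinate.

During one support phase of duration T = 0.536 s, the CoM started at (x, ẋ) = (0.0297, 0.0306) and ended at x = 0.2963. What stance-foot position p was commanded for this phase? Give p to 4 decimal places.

p = -0.0686

ωT = 3.5487·0.536 = 1.902103; cosh(ωT) = 3.424613, sinh(ωT) = 3.275358
x(T) = p + (x₀−p)·cosh(ωT) + (ẋ₀/ω)·sinh(ωT) ⇒ p·(1 − cosh) = x(T) − x₀·cosh − (ẋ₀/ω)·sinh
numerator   = 0.2963 − (0.0297)·3.424613 − (0.0306/3.5487)·3.275358 = 0.166346
denominator = 1 − 3.424613 = -2.424613
p = 0.166346 / -2.424613 = -0.0686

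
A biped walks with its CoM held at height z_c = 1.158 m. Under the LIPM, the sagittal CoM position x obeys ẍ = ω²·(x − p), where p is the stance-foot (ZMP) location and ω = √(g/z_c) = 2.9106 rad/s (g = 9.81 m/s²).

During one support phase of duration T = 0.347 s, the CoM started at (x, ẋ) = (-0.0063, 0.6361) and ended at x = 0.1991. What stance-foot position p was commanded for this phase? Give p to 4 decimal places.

ωT = 2.9106·0.347 = 1.009978; cosh(ωT) = 1.554884, sinh(ωT) = 1.190657
x(T) = p + (x₀−p)·cosh(ωT) + (ẋ₀/ω)·sinh(ωT) ⇒ p·(1 − cosh) = x(T) − x₀·cosh − (ẋ₀/ω)·sinh
numerator   = 0.1991 − (-0.0063)·1.554884 − (0.6361/2.9106)·1.190657 = -0.051318
denominator = 1 − 1.554884 = -0.554884
p = -0.051318 / -0.554884 = 0.0925

p = 0.0925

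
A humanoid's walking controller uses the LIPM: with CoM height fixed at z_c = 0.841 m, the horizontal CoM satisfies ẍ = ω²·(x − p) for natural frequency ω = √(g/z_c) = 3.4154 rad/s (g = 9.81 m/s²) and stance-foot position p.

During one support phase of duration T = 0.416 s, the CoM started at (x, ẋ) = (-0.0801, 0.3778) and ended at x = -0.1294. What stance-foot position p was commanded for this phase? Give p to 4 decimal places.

ωT = 3.4154·0.416 = 1.420806; cosh(ωT) = 2.190989, sinh(ωT) = 1.949469
x(T) = p + (x₀−p)·cosh(ωT) + (ẋ₀/ω)·sinh(ωT) ⇒ p·(1 − cosh) = x(T) − x₀·cosh − (ẋ₀/ω)·sinh
numerator   = -0.1294 − (-0.0801)·2.190989 − (0.3778/3.4154)·1.949469 = -0.169546
denominator = 1 − 2.190989 = -1.190989
p = -0.169546 / -1.190989 = 0.1424

p = 0.1424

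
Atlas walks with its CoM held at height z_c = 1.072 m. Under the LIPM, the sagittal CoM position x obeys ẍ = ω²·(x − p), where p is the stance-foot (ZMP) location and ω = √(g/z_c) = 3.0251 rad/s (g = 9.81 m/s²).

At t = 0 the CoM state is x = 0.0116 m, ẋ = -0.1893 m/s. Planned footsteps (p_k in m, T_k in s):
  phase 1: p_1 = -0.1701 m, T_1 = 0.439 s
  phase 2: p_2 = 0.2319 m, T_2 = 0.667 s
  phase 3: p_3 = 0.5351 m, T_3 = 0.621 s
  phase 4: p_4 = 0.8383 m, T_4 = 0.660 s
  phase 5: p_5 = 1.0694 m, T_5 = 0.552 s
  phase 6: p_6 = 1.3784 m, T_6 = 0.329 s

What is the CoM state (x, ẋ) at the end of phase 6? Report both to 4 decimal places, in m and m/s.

x = 1.9621, ẋ = 2.1701

phase 1: p=-0.1701, T=0.439, ωT=1.328019, cosh=2.019281, sinh=1.754279; start (x,ẋ)=(0.011600, -0.189300) → end (x,ẋ)=(0.087027, 0.582008)
phase 2: p=0.2319, T=0.667, ωT=2.017742, cosh=3.827138, sinh=3.694182; start (x,ẋ)=(0.087027, 0.582008) → end (x,ẋ)=(0.388186, 0.608429)
phase 3: p=0.5351, T=0.621, ωT=1.878587, cosh=3.348529, sinh=3.195723; start (x,ẋ)=(0.388186, 0.608429) → end (x,ẋ)=(0.685899, 0.617064)
phase 4: p=0.8383, T=0.660, ωT=1.996566, cosh=3.749763, sinh=3.613962; start (x,ẋ)=(0.685899, 0.617064) → end (x,ẋ)=(1.004012, 0.647701)
phase 5: p=1.0694, T=0.552, ωT=1.669855, cosh=2.749836, sinh=2.561562; start (x,ẋ)=(1.004012, 0.647701) → end (x,ẋ)=(1.438046, 1.274378)
phase 6: p=1.3784, T=0.329, ωT=0.995258, cosh=1.537525, sinh=1.167897; start (x,ẋ)=(1.438046, 1.274378) → end (x,ẋ)=(1.962105, 2.170117)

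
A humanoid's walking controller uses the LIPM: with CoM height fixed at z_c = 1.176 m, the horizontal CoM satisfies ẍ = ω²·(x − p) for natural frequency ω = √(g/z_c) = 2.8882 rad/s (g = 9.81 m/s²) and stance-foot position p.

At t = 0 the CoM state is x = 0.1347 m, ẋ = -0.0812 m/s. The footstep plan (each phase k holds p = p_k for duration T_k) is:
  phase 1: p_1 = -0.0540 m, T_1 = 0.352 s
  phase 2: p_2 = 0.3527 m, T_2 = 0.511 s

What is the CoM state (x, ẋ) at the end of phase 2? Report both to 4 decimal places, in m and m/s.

phase 1: p=-0.0540, T=0.352, ωT=1.016646, cosh=1.562858, sinh=1.201052; start (x,ẋ)=(0.134700, -0.081200) → end (x,ẋ)=(0.207144, 0.527673)
phase 2: p=0.3527, T=0.511, ωT=1.475870, cosh=2.301710, sinh=2.073131; start (x,ẋ)=(0.207144, 0.527673) → end (x,ẋ)=(0.396434, 0.343020)

x = 0.3964, ẋ = 0.3430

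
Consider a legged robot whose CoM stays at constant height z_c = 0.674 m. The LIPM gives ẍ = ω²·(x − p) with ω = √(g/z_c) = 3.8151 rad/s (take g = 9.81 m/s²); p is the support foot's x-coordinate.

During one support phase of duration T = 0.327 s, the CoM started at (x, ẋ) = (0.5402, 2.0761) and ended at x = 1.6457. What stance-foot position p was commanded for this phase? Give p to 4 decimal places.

p = 0.2730

ωT = 3.8151·0.327 = 1.247538; cosh(ωT) = 1.884485, sinh(ωT) = 1.597274
x(T) = p + (x₀−p)·cosh(ωT) + (ẋ₀/ω)·sinh(ωT) ⇒ p·(1 − cosh) = x(T) − x₀·cosh − (ẋ₀/ω)·sinh
numerator   = 1.6457 − (0.5402)·1.884485 − (2.0761/3.8151)·1.597274 = -0.241503
denominator = 1 − 1.884485 = -0.884485
p = -0.241503 / -0.884485 = 0.2730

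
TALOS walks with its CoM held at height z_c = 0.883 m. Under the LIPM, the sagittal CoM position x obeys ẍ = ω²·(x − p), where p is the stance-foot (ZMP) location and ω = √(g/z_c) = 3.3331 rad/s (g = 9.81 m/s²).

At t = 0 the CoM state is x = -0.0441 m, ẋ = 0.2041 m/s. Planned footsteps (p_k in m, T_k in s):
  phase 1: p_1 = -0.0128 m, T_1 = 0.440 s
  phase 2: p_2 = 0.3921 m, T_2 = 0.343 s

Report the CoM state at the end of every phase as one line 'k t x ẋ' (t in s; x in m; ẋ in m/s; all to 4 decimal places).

phase 1: p=-0.0128, T=0.440, ωT=1.466564, cosh=2.282517, sinh=2.051800; start (x,ẋ)=(-0.044100, 0.204100) → end (x,ẋ)=(0.041398, 0.251806)
phase 2: p=0.3921, T=0.343, ωT=1.143253, cosh=1.727869, sinh=1.409089; start (x,ẋ)=(0.041398, 0.251806) → end (x,ẋ)=(-0.107415, -1.212033)

1 0.4400 0.0414 0.2518
2 0.7830 -0.1074 -1.2120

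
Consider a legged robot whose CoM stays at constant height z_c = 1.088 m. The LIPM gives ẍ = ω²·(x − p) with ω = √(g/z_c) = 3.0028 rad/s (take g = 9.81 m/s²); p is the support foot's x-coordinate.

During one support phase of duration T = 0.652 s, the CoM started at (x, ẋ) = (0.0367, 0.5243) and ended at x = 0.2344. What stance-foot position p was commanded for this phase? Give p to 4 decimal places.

p = 0.1930

ωT = 3.0028·0.652 = 1.957826; cosh(ωT) = 3.612536, sinh(ωT) = 3.471371
x(T) = p + (x₀−p)·cosh(ωT) + (ẋ₀/ω)·sinh(ωT) ⇒ p·(1 − cosh) = x(T) − x₀·cosh − (ẋ₀/ω)·sinh
numerator   = 0.2344 − (0.0367)·3.612536 − (0.5243/3.0028)·3.471371 = -0.504294
denominator = 1 − 3.612536 = -2.612536
p = -0.504294 / -2.612536 = 0.1930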